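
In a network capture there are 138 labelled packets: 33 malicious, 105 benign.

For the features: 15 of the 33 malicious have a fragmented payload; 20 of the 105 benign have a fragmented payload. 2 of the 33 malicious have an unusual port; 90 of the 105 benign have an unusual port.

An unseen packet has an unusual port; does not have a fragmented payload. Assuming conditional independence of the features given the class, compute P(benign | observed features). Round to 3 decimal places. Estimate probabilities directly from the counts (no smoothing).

0.985

malicious: (33/138) × (18/33) × (2/33) ≈ 0.00790514
benign: (105/138) × (85/105) × (90/105) ≈ 0.52795
P(benign | x) = 0.52795 / 0.53585514 ≈ 0.985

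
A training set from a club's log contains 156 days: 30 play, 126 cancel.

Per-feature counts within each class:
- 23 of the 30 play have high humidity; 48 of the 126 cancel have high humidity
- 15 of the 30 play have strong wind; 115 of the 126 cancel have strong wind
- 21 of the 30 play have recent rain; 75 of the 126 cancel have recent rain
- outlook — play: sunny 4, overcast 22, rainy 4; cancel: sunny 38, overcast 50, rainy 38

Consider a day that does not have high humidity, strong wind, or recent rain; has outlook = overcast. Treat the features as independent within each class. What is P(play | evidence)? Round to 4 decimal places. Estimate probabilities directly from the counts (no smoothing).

0.4131

play: (30/156) × (7/30) × (15/30) × (9/30) × (22/30) ≈ 0.0049359
cancel: (126/156) × (78/126) × (11/126) × (51/126) × (50/126) ≈ 0.00701118
P(play | x) = 0.0049359 / 0.01194708 ≈ 0.4131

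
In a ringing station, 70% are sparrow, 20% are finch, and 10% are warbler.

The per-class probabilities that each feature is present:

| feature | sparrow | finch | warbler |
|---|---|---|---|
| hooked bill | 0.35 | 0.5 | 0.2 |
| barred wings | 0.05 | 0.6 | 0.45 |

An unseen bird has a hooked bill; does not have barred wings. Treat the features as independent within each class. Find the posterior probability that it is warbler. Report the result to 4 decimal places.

sparrow: 0.7 × 0.35 × (1−0.05) = 0.23275
finch: 0.2 × 0.5 × (1−0.6) = 0.04
warbler: 0.1 × 0.2 × (1−0.45) = 0.011
P(warbler | x) = 0.011 / 0.28375 ≈ 0.0388

0.0388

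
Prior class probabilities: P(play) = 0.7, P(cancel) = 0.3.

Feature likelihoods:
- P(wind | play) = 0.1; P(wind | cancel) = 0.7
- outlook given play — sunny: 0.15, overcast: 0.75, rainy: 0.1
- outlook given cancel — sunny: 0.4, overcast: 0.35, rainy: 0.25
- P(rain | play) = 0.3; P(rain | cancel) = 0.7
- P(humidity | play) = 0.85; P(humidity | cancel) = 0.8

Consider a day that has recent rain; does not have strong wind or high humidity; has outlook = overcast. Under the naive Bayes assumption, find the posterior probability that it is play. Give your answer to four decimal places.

play: 0.7 × (1−0.1) × 0.75 × 0.3 × (1−0.85) = 0.0212625
cancel: 0.3 × (1−0.7) × 0.35 × 0.7 × (1−0.8) = 0.00441
P(play | x) = 0.0212625 / 0.0256725 ≈ 0.8282

0.8282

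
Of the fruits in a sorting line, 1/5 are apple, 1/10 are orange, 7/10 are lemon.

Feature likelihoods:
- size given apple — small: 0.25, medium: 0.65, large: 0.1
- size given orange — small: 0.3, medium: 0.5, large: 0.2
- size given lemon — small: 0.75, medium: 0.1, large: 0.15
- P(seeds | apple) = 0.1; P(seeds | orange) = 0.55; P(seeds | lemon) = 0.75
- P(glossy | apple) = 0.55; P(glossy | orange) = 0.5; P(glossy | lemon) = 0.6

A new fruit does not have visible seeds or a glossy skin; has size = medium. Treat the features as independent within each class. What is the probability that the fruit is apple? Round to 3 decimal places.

apple: 0.2 × 0.65 × (1−0.1) × (1−0.55) = 0.05265
orange: 0.1 × 0.5 × (1−0.55) × (1−0.5) = 0.01125
lemon: 0.7 × 0.1 × (1−0.75) × (1−0.6) = 0.007
P(apple | x) = 0.05265 / 0.0709 ≈ 0.743

0.743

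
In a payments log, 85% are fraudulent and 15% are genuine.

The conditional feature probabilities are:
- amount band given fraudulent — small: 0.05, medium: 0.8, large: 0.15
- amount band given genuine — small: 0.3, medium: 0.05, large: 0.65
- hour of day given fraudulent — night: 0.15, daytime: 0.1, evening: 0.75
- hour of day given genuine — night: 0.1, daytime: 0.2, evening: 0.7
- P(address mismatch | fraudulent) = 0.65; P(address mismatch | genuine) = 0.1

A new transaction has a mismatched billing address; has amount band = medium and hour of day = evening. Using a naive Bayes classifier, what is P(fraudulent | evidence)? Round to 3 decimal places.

fraudulent: 0.85 × 0.8 × 0.75 × 0.65 = 0.3315
genuine: 0.15 × 0.05 × 0.7 × 0.1 = 0.000525
P(fraudulent | x) = 0.3315 / 0.332025 ≈ 0.998

0.998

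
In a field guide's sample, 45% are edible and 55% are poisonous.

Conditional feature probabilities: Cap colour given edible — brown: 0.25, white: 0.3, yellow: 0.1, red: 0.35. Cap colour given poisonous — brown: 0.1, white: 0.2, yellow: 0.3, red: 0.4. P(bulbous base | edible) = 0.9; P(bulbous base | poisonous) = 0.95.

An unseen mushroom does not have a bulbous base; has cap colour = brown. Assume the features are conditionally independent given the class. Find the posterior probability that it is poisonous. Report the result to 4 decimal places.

0.1964

edible: 0.45 × 0.25 × (1−0.9) = 0.01125
poisonous: 0.55 × 0.1 × (1−0.95) = 0.00275
P(poisonous | x) = 0.00275 / 0.014 ≈ 0.1964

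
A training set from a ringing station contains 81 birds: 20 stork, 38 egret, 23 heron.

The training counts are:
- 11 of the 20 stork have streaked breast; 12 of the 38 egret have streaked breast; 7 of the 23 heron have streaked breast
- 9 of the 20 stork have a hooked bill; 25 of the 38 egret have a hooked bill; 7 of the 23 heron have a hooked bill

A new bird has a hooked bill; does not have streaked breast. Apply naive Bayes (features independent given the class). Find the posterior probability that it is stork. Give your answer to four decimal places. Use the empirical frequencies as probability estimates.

0.1556

stork: (20/81) × (9/20) × (9/20) = 0.05
egret: (38/81) × (26/38) × (25/38) ≈ 0.211176
heron: (23/81) × (16/23) × (7/23) ≈ 0.0601181
P(stork | x) = 0.05 / 0.3212941 ≈ 0.1556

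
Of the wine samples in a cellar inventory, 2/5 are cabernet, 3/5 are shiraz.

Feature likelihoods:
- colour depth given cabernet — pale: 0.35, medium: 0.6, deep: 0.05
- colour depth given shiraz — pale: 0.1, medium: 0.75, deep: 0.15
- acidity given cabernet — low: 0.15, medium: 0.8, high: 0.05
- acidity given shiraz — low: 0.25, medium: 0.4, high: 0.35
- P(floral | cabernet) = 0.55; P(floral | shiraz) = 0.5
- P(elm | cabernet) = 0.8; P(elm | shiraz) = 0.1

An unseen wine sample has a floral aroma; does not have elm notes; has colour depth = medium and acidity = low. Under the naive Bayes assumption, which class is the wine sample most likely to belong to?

cabernet: 0.4 × 0.6 × 0.15 × 0.55 × (1−0.8) = 0.00396
shiraz: 0.6 × 0.75 × 0.25 × 0.5 × (1−0.1) = 0.050625
Highest score → shiraz.

shiraz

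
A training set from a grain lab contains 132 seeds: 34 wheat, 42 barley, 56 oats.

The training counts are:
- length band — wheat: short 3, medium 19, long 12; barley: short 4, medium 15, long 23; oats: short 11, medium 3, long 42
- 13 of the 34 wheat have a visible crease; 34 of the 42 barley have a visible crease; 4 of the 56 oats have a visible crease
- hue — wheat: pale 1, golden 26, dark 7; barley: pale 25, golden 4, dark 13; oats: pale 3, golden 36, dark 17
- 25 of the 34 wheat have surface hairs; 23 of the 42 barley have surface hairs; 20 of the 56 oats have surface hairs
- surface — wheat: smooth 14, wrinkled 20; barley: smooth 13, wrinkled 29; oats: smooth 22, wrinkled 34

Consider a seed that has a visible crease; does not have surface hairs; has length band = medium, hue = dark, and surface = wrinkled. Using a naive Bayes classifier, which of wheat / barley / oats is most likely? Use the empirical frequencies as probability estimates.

barley

wheat: (34/132) × (19/34) × (13/34) × (7/34) × (9/34) × (20/34) ≈ 0.00176432
barley: (42/132) × (15/42) × (34/42) × (13/42) × (19/42) × (29/42) ≈ 0.00889394
oats: (56/132) × (3/56) × (4/56) × (17/56) × (36/56) × (34/56) ≈ 0.000192347
Highest score → barley.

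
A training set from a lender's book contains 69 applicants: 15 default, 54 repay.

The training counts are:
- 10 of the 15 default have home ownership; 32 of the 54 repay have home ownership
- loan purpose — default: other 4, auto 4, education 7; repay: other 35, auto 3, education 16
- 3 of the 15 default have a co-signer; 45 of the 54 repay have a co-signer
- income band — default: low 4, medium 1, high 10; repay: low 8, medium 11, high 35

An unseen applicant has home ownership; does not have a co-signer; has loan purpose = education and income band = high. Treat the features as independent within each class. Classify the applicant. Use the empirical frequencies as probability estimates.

default: (15/69) × (10/15) × (7/15) × (12/15) × (10/15) ≈ 0.0360709
repay: (54/69) × (32/54) × (16/54) × (9/54) × (35/54) ≈ 0.014844
Highest score → default.

default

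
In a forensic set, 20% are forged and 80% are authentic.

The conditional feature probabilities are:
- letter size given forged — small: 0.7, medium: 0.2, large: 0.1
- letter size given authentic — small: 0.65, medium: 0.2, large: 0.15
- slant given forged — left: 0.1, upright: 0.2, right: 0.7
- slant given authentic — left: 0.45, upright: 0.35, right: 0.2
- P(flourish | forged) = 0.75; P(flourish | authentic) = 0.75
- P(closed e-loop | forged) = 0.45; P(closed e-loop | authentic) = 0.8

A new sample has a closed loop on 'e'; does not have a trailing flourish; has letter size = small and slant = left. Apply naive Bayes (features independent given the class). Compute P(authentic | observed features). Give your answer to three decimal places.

forged: 0.2 × 0.7 × 0.1 × (1−0.75) × 0.45 = 0.001575
authentic: 0.8 × 0.65 × 0.45 × (1−0.75) × 0.8 = 0.0468
P(authentic | x) = 0.0468 / 0.048375 ≈ 0.967

0.967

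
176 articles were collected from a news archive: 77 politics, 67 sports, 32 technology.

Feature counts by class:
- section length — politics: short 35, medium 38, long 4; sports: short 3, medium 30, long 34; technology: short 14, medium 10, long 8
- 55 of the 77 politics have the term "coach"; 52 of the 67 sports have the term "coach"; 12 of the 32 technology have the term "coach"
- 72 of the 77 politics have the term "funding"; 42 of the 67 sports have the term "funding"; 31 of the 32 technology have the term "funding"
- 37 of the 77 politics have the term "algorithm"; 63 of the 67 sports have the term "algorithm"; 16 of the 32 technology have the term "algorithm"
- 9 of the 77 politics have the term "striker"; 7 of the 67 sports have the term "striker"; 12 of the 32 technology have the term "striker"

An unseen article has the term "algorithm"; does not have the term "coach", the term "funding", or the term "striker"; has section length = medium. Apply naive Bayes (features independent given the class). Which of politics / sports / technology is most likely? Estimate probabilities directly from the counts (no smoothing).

sports

politics: (77/176) × (38/77) × (22/77) × (5/77) × (37/77) × (68/77) ≈ 0.00169985
sports: (67/176) × (30/67) × (15/67) × (25/67) × (63/67) × (60/67) ≈ 0.0119904
technology: (32/176) × (10/32) × (20/32) × (1/32) × (16/32) × (20/32) ≈ 0.000346791
Highest score → sports.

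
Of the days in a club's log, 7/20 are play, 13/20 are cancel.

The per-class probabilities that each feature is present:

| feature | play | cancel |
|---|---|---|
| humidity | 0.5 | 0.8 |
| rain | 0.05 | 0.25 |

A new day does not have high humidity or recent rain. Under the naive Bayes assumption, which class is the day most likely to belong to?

play: 0.35 × (1−0.5) × (1−0.05) = 0.16625
cancel: 0.65 × (1−0.8) × (1−0.25) = 0.0975
Highest score → play.

play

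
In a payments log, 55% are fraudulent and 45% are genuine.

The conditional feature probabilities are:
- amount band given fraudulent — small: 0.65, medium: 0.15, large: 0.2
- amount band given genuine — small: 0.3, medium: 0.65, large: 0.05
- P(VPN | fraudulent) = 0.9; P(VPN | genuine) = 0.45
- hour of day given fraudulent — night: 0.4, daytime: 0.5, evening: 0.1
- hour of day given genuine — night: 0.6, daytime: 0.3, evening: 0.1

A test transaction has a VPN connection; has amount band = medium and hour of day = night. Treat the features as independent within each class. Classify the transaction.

fraudulent: 0.55 × 0.15 × 0.9 × 0.4 = 0.0297
genuine: 0.45 × 0.65 × 0.45 × 0.6 = 0.078975
Highest score → genuine.

genuine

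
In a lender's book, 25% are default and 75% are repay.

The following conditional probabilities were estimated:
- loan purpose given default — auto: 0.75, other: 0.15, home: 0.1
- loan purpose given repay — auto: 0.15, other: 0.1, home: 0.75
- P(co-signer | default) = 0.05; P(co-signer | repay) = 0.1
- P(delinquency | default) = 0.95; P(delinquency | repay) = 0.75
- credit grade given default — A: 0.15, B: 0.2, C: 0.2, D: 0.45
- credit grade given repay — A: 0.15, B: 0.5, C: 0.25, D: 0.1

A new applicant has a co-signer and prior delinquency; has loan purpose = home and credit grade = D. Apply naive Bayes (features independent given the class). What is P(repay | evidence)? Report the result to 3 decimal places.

default: 0.25 × 0.1 × 0.05 × 0.95 × 0.45 = 0.000534375
repay: 0.75 × 0.75 × 0.1 × 0.75 × 0.1 = 0.00421875
P(repay | x) = 0.00421875 / 0.004753125 ≈ 0.888

0.888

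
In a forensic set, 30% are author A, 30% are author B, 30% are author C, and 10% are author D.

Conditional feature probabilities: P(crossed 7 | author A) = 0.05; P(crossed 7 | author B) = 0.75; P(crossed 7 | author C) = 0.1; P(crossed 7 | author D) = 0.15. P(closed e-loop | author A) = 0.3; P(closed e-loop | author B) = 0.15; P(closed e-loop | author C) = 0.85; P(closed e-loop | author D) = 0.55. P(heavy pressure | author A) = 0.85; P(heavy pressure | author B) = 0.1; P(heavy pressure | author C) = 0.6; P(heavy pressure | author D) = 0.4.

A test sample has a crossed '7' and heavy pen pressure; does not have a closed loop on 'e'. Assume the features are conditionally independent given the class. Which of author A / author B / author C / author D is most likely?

author B

author A: 0.3 × 0.05 × (1−0.3) × 0.85 = 0.008925
author B: 0.3 × 0.75 × (1−0.15) × 0.1 = 0.019125
author C: 0.3 × 0.1 × (1−0.85) × 0.6 = 0.0027
author D: 0.1 × 0.15 × (1−0.55) × 0.4 = 0.0027
Highest score → author B.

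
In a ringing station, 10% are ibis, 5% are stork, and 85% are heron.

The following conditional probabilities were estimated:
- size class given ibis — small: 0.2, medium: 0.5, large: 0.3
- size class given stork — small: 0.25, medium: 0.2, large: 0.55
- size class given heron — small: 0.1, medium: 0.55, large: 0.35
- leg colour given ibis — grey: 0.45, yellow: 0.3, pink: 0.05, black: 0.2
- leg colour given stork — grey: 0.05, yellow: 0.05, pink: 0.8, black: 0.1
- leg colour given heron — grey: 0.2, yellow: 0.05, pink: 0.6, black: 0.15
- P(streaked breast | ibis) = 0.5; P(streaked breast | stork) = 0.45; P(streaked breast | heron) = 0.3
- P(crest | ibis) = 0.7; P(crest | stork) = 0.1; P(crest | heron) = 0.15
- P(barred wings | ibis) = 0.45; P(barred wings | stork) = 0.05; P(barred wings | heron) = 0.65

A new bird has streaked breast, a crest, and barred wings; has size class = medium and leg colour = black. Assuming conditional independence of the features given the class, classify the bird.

ibis: 0.1 × 0.5 × 0.2 × 0.5 × 0.7 × 0.45 = 0.001575
stork: 0.05 × 0.2 × 0.1 × 0.45 × 0.1 × 0.05 = 0.00000225
heron: 0.85 × 0.55 × 0.15 × 0.3 × 0.15 × 0.65 = 0.00205115625
Highest score → heron.

heron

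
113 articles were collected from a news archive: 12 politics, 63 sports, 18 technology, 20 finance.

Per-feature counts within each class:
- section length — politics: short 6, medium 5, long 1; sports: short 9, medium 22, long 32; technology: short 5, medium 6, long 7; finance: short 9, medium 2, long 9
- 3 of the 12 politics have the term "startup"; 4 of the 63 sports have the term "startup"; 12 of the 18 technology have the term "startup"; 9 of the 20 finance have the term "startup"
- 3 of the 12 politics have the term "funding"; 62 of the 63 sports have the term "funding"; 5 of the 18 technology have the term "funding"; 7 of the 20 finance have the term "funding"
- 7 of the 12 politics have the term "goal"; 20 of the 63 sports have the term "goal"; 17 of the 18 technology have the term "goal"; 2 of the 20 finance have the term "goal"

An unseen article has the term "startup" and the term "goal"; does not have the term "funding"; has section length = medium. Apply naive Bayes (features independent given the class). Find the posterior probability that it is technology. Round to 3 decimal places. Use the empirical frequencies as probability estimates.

0.817

politics: (12/113) × (5/12) × (3/12) × (9/12) × (7/12) ≈ 0.0048396
sports: (63/113) × (22/63) × (4/63) × (1/63) × (20/63) ≈ 0.0000622892
technology: (18/113) × (6/18) × (12/18) × (13/18) × (17/18) ≈ 0.0241451
finance: (20/113) × (2/20) × (9/20) × (13/20) × (2/20) ≈ 0.000517699
P(technology | x) = 0.0241451 / 0.0295646882 ≈ 0.817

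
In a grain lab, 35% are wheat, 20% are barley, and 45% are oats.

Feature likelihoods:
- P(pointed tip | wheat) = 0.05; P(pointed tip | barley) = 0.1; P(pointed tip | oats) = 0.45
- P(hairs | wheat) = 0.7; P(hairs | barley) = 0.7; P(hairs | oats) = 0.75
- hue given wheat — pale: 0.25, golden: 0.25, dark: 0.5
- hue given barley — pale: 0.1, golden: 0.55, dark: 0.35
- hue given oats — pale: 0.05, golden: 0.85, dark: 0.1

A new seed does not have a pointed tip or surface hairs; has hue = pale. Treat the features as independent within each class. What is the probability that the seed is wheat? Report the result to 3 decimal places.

0.746

wheat: 0.35 × (1−0.05) × (1−0.7) × 0.25 = 0.0249375
barley: 0.2 × (1−0.1) × (1−0.7) × 0.1 = 0.0054
oats: 0.45 × (1−0.45) × (1−0.75) × 0.05 = 0.00309375
P(wheat | x) = 0.0249375 / 0.03343125 ≈ 0.746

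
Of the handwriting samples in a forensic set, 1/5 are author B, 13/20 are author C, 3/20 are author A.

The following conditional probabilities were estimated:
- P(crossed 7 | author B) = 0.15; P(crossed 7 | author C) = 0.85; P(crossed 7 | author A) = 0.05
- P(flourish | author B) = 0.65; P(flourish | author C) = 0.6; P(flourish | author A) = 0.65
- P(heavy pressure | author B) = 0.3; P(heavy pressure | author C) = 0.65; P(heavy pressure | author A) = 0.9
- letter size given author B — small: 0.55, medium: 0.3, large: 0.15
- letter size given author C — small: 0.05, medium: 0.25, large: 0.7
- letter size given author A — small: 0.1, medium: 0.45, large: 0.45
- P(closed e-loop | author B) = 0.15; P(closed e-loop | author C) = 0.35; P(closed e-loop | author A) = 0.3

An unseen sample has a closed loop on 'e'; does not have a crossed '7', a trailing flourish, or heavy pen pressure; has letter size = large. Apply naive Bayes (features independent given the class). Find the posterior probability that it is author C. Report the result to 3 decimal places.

author B: 0.2 × (1−0.15) × (1−0.65) × (1−0.3) × 0.15 × 0.15 = 0.000937125
author C: 0.65 × (1−0.85) × (1−0.6) × (1−0.65) × 0.7 × 0.35 = 0.00334425
author A: 0.15 × (1−0.05) × (1−0.65) × (1−0.9) × 0.45 × 0.3 = 0.0006733125
P(author C | x) = 0.00334425 / 0.0049546875 ≈ 0.675

0.675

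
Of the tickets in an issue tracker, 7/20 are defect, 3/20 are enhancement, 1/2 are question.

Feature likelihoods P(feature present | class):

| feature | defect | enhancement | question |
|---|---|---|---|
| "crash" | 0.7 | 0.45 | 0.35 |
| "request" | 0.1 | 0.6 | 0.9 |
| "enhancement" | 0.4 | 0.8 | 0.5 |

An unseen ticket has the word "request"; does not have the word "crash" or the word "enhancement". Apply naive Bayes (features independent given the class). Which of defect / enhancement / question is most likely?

question

defect: 0.35 × (1−0.7) × 0.1 × (1−0.4) = 0.0063
enhancement: 0.15 × (1−0.45) × 0.6 × (1−0.8) = 0.0099
question: 0.5 × (1−0.35) × 0.9 × (1−0.5) = 0.14625
Highest score → question.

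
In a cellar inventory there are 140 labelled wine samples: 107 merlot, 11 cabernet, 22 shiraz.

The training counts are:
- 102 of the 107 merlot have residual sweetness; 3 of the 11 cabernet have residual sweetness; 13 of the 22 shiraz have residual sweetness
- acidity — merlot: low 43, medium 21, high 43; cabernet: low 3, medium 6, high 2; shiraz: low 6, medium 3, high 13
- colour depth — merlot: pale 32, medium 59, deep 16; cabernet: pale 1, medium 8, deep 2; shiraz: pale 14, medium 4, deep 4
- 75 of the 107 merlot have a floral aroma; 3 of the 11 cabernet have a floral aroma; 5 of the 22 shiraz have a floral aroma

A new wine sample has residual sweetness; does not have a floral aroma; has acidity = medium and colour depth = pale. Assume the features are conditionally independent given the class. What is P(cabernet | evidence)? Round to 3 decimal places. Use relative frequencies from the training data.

merlot: (107/140) × (102/107) × (21/107) × (32/107) × (32/107) ≈ 0.0127891
cabernet: (11/140) × (3/11) × (6/11) × (1/11) × (8/11) ≈ 0.000772781
shiraz: (22/140) × (13/22) × (3/22) × (14/22) × (17/22) ≈ 0.00622652
P(cabernet | x) = 0.000772781 / 0.019788401 ≈ 0.039

0.039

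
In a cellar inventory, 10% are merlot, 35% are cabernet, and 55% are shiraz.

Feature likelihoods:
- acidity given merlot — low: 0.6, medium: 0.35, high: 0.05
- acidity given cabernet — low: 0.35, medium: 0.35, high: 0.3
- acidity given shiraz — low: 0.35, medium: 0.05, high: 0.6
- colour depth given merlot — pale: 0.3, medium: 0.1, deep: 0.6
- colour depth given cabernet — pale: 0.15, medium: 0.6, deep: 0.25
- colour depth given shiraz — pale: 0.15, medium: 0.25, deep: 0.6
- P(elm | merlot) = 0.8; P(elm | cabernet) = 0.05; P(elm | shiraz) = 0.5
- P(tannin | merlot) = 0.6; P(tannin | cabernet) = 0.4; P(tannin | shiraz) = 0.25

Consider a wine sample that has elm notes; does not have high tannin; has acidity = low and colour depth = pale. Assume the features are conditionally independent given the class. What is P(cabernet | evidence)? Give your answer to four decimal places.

merlot: 0.1 × 0.6 × 0.3 × 0.8 × (1−0.6) = 0.00576
cabernet: 0.35 × 0.35 × 0.15 × 0.05 × (1−0.4) = 0.00055125
shiraz: 0.55 × 0.35 × 0.15 × 0.5 × (1−0.25) = 0.010828125
P(cabernet | x) = 0.00055125 / 0.017139375 ≈ 0.0322

0.0322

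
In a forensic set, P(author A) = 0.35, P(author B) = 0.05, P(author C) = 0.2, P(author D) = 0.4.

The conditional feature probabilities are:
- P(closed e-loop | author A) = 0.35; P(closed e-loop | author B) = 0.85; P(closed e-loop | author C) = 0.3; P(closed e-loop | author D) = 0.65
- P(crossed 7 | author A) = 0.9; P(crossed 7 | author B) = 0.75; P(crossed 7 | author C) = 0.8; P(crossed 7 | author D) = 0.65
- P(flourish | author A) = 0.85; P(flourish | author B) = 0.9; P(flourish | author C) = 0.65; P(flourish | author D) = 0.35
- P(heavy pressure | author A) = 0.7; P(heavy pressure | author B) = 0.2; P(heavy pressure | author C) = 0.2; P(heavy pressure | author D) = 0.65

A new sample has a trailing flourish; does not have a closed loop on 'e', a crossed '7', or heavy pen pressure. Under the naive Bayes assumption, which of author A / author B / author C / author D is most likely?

author C

author A: 0.35 × (1−0.35) × (1−0.9) × 0.85 × (1−0.7) = 0.00580125
author B: 0.05 × (1−0.85) × (1−0.75) × 0.9 × (1−0.2) = 0.00135
author C: 0.2 × (1−0.3) × (1−0.8) × 0.65 × (1−0.2) = 0.01456
author D: 0.4 × (1−0.65) × (1−0.65) × 0.35 × (1−0.65) = 0.0060025
Highest score → author C.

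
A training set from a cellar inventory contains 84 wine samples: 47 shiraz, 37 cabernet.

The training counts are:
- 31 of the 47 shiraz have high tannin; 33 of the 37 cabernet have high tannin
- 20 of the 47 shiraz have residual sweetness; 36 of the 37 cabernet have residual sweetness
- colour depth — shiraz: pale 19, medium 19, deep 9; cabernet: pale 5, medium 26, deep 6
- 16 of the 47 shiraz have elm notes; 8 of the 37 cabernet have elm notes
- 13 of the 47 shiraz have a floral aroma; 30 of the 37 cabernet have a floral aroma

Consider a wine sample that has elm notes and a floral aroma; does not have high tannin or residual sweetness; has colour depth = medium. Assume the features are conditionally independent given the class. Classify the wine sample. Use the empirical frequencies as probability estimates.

shiraz

shiraz: (47/84) × (16/47) × (27/47) × (19/47) × (16/47) × (13/47) ≈ 0.00416514
cabernet: (37/84) × (4/37) × (1/37) × (26/37) × (8/37) × (30/37) ≈ 0.000158547
Highest score → shiraz.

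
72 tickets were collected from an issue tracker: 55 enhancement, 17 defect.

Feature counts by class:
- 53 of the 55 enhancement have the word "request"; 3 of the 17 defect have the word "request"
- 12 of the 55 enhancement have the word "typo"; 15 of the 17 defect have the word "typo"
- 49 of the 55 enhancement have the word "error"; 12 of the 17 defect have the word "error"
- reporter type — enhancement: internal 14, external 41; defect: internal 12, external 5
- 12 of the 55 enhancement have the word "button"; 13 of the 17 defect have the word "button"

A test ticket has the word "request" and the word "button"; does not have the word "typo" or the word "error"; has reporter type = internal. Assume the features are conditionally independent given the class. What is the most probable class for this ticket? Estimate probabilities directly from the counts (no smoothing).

enhancement: (55/72) × (53/55) × (43/55) × (6/55) × (14/55) × (12/55) ≈ 0.00348676
defect: (17/72) × (3/17) × (2/17) × (5/17) × (12/17) × (13/17) ≈ 0.000778247
Highest score → enhancement.

enhancement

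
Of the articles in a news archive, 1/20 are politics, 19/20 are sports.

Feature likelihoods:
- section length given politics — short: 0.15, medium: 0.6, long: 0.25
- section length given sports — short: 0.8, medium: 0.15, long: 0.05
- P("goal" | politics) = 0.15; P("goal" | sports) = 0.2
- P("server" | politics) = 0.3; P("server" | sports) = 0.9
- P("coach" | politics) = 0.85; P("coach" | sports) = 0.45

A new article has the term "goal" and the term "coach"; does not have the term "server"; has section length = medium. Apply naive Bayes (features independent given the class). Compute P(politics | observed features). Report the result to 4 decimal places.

politics: 0.05 × 0.6 × 0.15 × (1−0.3) × 0.85 = 0.0026775
sports: 0.95 × 0.15 × 0.2 × (1−0.9) × 0.45 = 0.0012825
P(politics | x) = 0.0026775 / 0.00396 ≈ 0.6761

0.6761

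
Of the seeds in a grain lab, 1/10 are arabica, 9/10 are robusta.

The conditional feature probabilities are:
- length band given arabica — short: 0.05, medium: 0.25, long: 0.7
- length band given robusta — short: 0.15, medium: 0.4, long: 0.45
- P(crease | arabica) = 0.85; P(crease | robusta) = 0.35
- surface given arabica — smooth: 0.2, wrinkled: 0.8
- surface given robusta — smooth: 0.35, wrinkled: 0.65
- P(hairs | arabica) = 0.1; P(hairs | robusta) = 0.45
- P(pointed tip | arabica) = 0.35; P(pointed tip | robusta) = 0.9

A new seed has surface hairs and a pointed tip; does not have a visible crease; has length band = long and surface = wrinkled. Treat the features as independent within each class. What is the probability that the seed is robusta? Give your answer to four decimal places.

arabica: 0.1 × 0.7 × (1−0.85) × 0.8 × 0.1 × 0.35 = 0.000294
robusta: 0.9 × 0.45 × (1−0.35) × 0.65 × 0.45 × 0.9 = 0.0693005625
P(robusta | x) = 0.0693005625 / 0.0695945625 ≈ 0.9958

0.9958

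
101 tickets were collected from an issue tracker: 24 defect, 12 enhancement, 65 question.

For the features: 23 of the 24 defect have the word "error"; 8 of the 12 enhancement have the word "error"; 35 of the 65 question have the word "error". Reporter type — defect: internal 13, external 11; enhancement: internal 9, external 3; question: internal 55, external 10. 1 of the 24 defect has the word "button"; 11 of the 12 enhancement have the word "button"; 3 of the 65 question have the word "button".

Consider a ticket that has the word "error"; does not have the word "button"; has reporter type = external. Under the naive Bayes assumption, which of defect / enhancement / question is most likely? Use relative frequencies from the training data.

defect: (24/101) × (23/24) × (11/24) × (23/24) ≈ 0.100024
enhancement: (12/101) × (8/12) × (3/12) × (1/12) ≈ 0.00165017
question: (65/101) × (35/65) × (10/65) × (62/65) ≈ 0.0508524
Highest score → defect.

defect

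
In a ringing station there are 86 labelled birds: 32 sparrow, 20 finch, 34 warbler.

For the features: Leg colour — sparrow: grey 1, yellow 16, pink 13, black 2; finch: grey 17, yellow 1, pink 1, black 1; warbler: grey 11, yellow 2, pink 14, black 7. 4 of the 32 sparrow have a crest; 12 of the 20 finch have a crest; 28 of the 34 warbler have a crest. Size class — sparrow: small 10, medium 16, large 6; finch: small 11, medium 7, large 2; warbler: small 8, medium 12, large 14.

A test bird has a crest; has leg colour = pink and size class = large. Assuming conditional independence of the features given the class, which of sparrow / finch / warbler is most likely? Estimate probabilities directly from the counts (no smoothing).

sparrow: (32/86) × (13/32) × (4/32) × (6/32) ≈ 0.00354288
finch: (20/86) × (1/20) × (12/20) × (2/20) ≈ 0.000697674
warbler: (34/86) × (14/34) × (28/34) × (14/34) ≈ 0.0552024
Highest score → warbler.

warbler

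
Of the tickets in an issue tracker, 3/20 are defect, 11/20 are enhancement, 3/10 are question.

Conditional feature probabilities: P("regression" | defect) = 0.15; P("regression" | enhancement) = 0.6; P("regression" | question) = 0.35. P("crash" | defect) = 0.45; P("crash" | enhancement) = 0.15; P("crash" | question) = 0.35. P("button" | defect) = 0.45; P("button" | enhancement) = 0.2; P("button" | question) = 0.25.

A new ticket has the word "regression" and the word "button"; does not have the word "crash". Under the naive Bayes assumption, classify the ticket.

defect: 0.15 × 0.15 × (1−0.45) × 0.45 = 0.00556875
enhancement: 0.55 × 0.6 × (1−0.15) × 0.2 = 0.0561
question: 0.3 × 0.35 × (1−0.35) × 0.25 = 0.0170625
Highest score → enhancement.

enhancement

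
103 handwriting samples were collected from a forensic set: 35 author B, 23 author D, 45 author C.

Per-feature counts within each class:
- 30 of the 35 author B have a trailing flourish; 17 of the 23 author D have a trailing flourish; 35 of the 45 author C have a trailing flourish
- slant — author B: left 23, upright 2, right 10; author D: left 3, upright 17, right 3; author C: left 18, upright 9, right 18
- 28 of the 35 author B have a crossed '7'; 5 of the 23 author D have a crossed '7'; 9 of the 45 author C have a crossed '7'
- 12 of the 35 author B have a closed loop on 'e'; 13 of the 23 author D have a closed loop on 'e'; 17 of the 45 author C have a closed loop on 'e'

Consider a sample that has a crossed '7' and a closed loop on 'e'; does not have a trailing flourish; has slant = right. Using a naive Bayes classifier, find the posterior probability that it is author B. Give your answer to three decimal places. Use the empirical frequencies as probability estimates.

0.496

author B: (35/103) × (5/35) × (10/35) × (28/35) × (12/35) ≈ 0.00380424
author D: (23/103) × (6/23) × (3/23) × (5/23) × (13/23) ≈ 0.000933609
author C: (45/103) × (10/45) × (18/45) × (9/45) × (17/45) ≈ 0.0029342
P(author B | x) = 0.00380424 / 0.007672049 ≈ 0.496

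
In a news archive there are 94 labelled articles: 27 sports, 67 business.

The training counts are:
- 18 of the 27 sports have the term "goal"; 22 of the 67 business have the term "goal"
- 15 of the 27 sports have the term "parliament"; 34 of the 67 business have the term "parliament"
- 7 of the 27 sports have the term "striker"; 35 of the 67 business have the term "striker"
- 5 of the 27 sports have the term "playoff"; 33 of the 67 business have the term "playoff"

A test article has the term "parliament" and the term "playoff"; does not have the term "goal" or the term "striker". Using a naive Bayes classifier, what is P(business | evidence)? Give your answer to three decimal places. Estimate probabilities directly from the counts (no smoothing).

0.887

sports: (27/94) × (9/27) × (15/27) × (20/27) × (5/27) ≈ 0.0072965
business: (67/94) × (45/67) × (34/67) × (32/67) × (33/67) ≈ 0.0571483
P(business | x) = 0.0571483 / 0.0644448 ≈ 0.887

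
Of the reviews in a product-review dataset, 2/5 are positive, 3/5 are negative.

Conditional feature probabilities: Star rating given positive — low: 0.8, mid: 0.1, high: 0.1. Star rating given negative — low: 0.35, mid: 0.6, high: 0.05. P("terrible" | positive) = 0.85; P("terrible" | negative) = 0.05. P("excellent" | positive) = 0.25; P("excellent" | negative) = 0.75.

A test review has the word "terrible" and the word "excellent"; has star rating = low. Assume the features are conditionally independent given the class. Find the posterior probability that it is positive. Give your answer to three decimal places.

positive: 0.4 × 0.8 × 0.85 × 0.25 = 0.068
negative: 0.6 × 0.35 × 0.05 × 0.75 = 0.007875
P(positive | x) = 0.068 / 0.075875 ≈ 0.896

0.896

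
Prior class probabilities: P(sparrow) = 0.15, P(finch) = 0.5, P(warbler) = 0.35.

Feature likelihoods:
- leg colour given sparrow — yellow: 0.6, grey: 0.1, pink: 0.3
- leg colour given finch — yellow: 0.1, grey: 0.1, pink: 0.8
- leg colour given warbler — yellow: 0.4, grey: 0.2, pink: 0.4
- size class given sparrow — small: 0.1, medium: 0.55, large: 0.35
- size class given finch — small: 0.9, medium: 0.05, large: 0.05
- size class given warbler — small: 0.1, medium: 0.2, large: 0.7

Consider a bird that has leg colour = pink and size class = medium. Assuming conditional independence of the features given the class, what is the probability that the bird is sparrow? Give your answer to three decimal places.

0.340

sparrow: 0.15 × 0.3 × 0.55 = 0.02475
finch: 0.5 × 0.8 × 0.05 = 0.02
warbler: 0.35 × 0.4 × 0.2 = 0.028
P(sparrow | x) = 0.02475 / 0.07275 ≈ 0.340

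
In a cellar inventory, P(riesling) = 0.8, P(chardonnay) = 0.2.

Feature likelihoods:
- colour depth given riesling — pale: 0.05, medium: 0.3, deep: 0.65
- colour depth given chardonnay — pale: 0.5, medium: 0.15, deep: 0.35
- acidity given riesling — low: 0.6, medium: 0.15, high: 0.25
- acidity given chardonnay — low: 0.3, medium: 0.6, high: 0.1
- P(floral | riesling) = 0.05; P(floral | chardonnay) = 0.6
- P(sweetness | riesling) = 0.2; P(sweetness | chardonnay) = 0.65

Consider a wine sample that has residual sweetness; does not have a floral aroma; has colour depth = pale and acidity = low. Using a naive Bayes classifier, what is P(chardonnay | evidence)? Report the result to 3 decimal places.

0.631

riesling: 0.8 × 0.05 × 0.6 × (1−0.05) × 0.2 = 0.00456
chardonnay: 0.2 × 0.5 × 0.3 × (1−0.6) × 0.65 = 0.0078
P(chardonnay | x) = 0.0078 / 0.01236 ≈ 0.631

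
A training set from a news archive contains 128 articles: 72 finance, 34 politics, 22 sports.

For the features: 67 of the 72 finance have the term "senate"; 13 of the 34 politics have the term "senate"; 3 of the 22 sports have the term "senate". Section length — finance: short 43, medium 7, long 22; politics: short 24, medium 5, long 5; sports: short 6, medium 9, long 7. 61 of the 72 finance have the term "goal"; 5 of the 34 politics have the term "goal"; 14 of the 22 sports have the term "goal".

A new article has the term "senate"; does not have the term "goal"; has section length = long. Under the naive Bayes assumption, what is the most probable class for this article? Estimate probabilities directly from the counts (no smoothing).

finance: (72/128) × (67/72) × (22/72) × (11/72) ≈ 0.0244352
politics: (34/128) × (13/34) × (5/34) × (29/34) ≈ 0.0127392
sports: (22/128) × (3/22) × (7/22) × (8/22) ≈ 0.00271178
Highest score → finance.

finance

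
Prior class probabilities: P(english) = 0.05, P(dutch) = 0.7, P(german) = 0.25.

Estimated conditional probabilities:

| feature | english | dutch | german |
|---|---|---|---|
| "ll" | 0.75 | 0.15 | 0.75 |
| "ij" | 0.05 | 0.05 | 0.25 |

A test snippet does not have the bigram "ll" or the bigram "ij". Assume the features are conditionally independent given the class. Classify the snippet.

dutch

english: 0.05 × (1−0.75) × (1−0.05) = 0.011875
dutch: 0.7 × (1−0.15) × (1−0.05) = 0.56525
german: 0.25 × (1−0.75) × (1−0.25) = 0.046875
Highest score → dutch.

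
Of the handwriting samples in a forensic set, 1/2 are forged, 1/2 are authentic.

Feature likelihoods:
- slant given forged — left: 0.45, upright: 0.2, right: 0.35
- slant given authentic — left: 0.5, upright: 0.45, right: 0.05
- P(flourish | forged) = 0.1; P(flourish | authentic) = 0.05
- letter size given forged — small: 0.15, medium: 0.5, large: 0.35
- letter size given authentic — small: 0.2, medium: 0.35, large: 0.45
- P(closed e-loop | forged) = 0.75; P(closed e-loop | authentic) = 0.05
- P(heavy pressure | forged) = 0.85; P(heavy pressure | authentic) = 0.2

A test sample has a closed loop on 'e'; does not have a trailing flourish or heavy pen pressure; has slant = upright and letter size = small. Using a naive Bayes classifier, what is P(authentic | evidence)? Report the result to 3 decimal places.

forged: 0.5 × 0.2 × (1−0.1) × 0.15 × 0.75 × (1−0.85) = 0.00151875
authentic: 0.5 × 0.45 × (1−0.05) × 0.2 × 0.05 × (1−0.2) = 0.00171
P(authentic | x) = 0.00171 / 0.00322875 ≈ 0.530

0.530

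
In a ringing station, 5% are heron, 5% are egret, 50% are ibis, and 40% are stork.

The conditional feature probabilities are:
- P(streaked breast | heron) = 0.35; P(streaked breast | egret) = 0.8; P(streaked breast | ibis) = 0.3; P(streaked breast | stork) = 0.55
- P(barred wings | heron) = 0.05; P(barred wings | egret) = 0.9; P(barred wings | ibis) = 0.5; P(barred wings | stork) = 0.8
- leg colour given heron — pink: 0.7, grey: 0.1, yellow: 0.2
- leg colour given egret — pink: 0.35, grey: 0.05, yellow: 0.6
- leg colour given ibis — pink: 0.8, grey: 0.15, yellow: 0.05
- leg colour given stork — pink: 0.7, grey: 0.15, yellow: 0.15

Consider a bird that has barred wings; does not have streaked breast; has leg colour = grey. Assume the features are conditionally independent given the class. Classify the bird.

ibis

heron: 0.05 × (1−0.35) × 0.05 × 0.1 = 0.0001625
egret: 0.05 × (1−0.8) × 0.9 × 0.05 = 0.00045
ibis: 0.5 × (1−0.3) × 0.5 × 0.15 = 0.02625
stork: 0.4 × (1−0.55) × 0.8 × 0.15 = 0.0216
Highest score → ibis.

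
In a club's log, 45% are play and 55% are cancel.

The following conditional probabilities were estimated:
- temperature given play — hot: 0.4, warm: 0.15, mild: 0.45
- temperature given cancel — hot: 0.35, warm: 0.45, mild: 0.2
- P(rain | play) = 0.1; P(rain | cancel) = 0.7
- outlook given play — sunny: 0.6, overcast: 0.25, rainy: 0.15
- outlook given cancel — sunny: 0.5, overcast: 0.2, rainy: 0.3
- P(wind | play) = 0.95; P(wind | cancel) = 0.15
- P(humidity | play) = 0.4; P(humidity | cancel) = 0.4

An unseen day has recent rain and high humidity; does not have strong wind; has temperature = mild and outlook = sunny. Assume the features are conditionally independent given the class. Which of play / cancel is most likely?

cancel

play: 0.45 × 0.45 × 0.1 × 0.6 × (1−0.95) × 0.4 = 0.000243
cancel: 0.55 × 0.2 × 0.7 × 0.5 × (1−0.15) × 0.4 = 0.01309
Highest score → cancel.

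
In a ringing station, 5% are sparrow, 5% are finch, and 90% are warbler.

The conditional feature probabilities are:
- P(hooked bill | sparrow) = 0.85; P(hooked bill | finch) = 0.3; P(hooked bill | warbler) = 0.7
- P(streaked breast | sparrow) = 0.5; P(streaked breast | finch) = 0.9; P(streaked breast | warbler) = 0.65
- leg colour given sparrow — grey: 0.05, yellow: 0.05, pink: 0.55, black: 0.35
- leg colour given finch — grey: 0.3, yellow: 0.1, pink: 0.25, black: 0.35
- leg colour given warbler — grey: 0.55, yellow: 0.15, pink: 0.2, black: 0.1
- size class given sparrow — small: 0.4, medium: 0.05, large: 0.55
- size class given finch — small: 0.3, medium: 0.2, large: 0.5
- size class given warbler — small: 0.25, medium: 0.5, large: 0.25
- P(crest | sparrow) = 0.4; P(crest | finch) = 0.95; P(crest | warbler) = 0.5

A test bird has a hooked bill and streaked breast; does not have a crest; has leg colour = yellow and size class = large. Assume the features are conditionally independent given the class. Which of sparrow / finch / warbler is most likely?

warbler

sparrow: 0.05 × 0.85 × 0.5 × 0.05 × 0.55 × (1−0.4) = 0.000350625
finch: 0.05 × 0.3 × 0.9 × 0.1 × 0.5 × (1−0.95) = 0.00003375
warbler: 0.9 × 0.7 × 0.65 × 0.15 × 0.25 × (1−0.5) = 0.007678125
Highest score → warbler.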